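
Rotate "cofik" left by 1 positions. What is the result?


Input: "cofik", rotate left by 1
First 1 characters: "c"
Remaining characters: "ofik"
Concatenate remaining + first: "ofik" + "c" = "ofikc"

ofikc


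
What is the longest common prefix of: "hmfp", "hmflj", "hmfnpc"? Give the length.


Words: hmfp, hmflj, hmfnpc
  Position 0: all 'h' => match
  Position 1: all 'm' => match
  Position 2: all 'f' => match
  Position 3: ('p', 'l', 'n') => mismatch, stop
LCP = "hmf" (length 3)

3


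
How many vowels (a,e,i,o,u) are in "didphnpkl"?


Input: didphnpkl
Checking each character:
  'd' at position 0: consonant
  'i' at position 1: vowel (running total: 1)
  'd' at position 2: consonant
  'p' at position 3: consonant
  'h' at position 4: consonant
  'n' at position 5: consonant
  'p' at position 6: consonant
  'k' at position 7: consonant
  'l' at position 8: consonant
Total vowels: 1

1


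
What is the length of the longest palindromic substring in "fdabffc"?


Input: "fdabffc"
Checking substrings for palindromes:
  [4:6] "ff" (len 2) => palindrome
Longest palindromic substring: "ff" with length 2

2


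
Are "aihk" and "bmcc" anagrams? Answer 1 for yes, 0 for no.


Strings: "aihk", "bmcc"
Sorted first:  ahik
Sorted second: bccm
Differ at position 0: 'a' vs 'b' => not anagrams

0


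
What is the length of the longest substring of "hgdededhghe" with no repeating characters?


Input: "hgdededhghe"
Sliding window (track last position of each char):
  Position 0 ('h'): window [0,0] length 1 -- new best
  Position 1 ('g'): window [0,1] length 2 -- new best
  Position 2 ('d'): window [0,2] length 3 -- new best
  Position 3 ('e'): window [0,3] length 4 -- new best
  Position 4 ('d'): repeat (last at 2), move window start to 3
  Position 4 ('d'): window [3,4] length 2
  Position 5 ('e'): repeat (last at 3), move window start to 4
  Position 5 ('e'): window [4,5] length 2
  Position 6 ('d'): repeat (last at 4), move window start to 5
  Position 6 ('d'): window [5,6] length 2
  Position 7 ('h'): window [5,7] length 3
  Position 8 ('g'): window [5,8] length 4
  Position 9 ('h'): repeat (last at 7), move window start to 8
  Position 9 ('h'): window [8,9] length 2
  Position 10 ('e'): window [8,10] length 3
Longest substring with no repeats: "hgde" with length 4

4


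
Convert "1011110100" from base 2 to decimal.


Input: "1011110100" in base 2
Positional expansion:
  Digit '1' (value 1) x 2^9 = 512
  Digit '0' (value 0) x 2^8 = 0
  Digit '1' (value 1) x 2^7 = 128
  Digit '1' (value 1) x 2^6 = 64
  Digit '1' (value 1) x 2^5 = 32
  Digit '1' (value 1) x 2^4 = 16
  Digit '0' (value 0) x 2^3 = 0
  Digit '1' (value 1) x 2^2 = 4
  Digit '0' (value 0) x 2^1 = 0
  Digit '0' (value 0) x 2^0 = 0
Sum = 756

756


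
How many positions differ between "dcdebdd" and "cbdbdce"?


Comparing "dcdebdd" and "cbdbdce" position by position:
  Position 0: 'd' vs 'c' => DIFFER
  Position 1: 'c' vs 'b' => DIFFER
  Position 2: 'd' vs 'd' => same
  Position 3: 'e' vs 'b' => DIFFER
  Position 4: 'b' vs 'd' => DIFFER
  Position 5: 'd' vs 'c' => DIFFER
  Position 6: 'd' vs 'e' => DIFFER
Positions that differ: 6

6


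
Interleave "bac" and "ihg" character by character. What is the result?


Interleaving "bac" and "ihg":
  Position 0: 'b' from first, 'i' from second => "bi"
  Position 1: 'a' from first, 'h' from second => "ah"
  Position 2: 'c' from first, 'g' from second => "cg"
Result: biahcg

biahcg


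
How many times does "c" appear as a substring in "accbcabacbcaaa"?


Searching for "c" in "accbcabacbcaaa"
Scanning each position:
  Position 0: "a" => no
  Position 1: "c" => MATCH
  Position 2: "c" => MATCH
  Position 3: "b" => no
  Position 4: "c" => MATCH
  Position 5: "a" => no
  Position 6: "b" => no
  Position 7: "a" => no
  Position 8: "c" => MATCH
  Position 9: "b" => no
  Position 10: "c" => MATCH
  Position 11: "a" => no
  Position 12: "a" => no
  Position 13: "a" => no
Total occurrences: 5

5


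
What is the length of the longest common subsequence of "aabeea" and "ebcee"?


LCS of "aabeea" and "ebcee"
DP table:
           e    b    c    e    e
      0    0    0    0    0    0
  a   0    0    0    0    0    0
  a   0    0    0    0    0    0
  b   0    0    1    1    1    1
  e   0    1    1    1    2    2
  e   0    1    1    1    2    3
  a   0    1    1    1    2    3
LCS length = dp[6][5] = 3

3


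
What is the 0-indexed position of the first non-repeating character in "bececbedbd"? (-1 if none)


Input: bececbedbd
Character frequencies:
  'b': 3
  'c': 2
  'd': 2
  'e': 3
Scanning left to right for freq == 1:
  Position 0 ('b'): freq=3, skip
  Position 1 ('e'): freq=3, skip
  Position 2 ('c'): freq=2, skip
  Position 3 ('e'): freq=3, skip
  Position 4 ('c'): freq=2, skip
  Position 5 ('b'): freq=3, skip
  Position 6 ('e'): freq=3, skip
  Position 7 ('d'): freq=2, skip
  Position 8 ('b'): freq=3, skip
  Position 9 ('d'): freq=2, skip
  No unique character found => answer = -1

-1


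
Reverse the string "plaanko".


Input: plaanko
Reading characters right to left:
  Position 6: 'o'
  Position 5: 'k'
  Position 4: 'n'
  Position 3: 'a'
  Position 2: 'a'
  Position 1: 'l'
  Position 0: 'p'
Reversed: oknaalp

oknaalp


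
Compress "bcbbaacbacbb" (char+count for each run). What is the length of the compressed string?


Input: bcbbaacbacbb
Runs:
  'b' x 1 => "b1"
  'c' x 1 => "c1"
  'b' x 2 => "b2"
  'a' x 2 => "a2"
  'c' x 1 => "c1"
  'b' x 1 => "b1"
  'a' x 1 => "a1"
  'c' x 1 => "c1"
  'b' x 2 => "b2"
Compressed: "b1c1b2a2c1b1a1c1b2"
Compressed length: 18

18


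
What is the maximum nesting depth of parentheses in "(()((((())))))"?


Input: "(()((((())))))"
Tracking depth:
  Position 0 '(': depth becomes 1
  Position 1 '(': depth becomes 2
  Position 2 ')': depth becomes 1
  Position 3 '(': depth becomes 2
  Position 4 '(': depth becomes 3
  Position 5 '(': depth becomes 4
  Position 6 '(': depth becomes 5
  Position 7 '(': depth becomes 6
  Position 8 ')': depth becomes 5
  Position 9 ')': depth becomes 4
  Position 10 ')': depth becomes 3
  Position 11 ')': depth becomes 2
  Position 12 ')': depth becomes 1
  Position 13 ')': depth becomes 0
Maximum depth reached: 6

6


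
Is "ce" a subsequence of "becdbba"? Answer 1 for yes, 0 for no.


Check if "ce" is a subsequence of "becdbba"
Greedy scan:
  Position 0 ('b'): no match needed
  Position 1 ('e'): no match needed
  Position 2 ('c'): matches sub[0] = 'c'
  Position 3 ('d'): no match needed
  Position 4 ('b'): no match needed
  Position 5 ('b'): no match needed
  Position 6 ('a'): no match needed
Only matched 1/2 characters => not a subsequence

0


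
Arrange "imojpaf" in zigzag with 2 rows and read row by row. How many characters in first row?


Zigzag "imojpaf" into 2 rows:
Placing characters:
  'i' => row 0
  'm' => row 1
  'o' => row 0
  'j' => row 1
  'p' => row 0
  'a' => row 1
  'f' => row 0
Rows:
  Row 0: "iopf"
  Row 1: "mja"
First row length: 4

4


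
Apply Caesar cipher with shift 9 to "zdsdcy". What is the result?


Caesar cipher: shift "zdsdcy" by 9
  'z' (pos 25) + 9 = pos 8 = 'i'
  'd' (pos 3) + 9 = pos 12 = 'm'
  's' (pos 18) + 9 = pos 1 = 'b'
  'd' (pos 3) + 9 = pos 12 = 'm'
  'c' (pos 2) + 9 = pos 11 = 'l'
  'y' (pos 24) + 9 = pos 7 = 'h'
Result: imbmlh

imbmlh


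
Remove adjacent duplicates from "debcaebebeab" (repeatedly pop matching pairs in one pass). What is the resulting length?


Input: debcaebebeab
Stack-based adjacent duplicate removal:
  Read 'd': push. Stack: d
  Read 'e': push. Stack: de
  Read 'b': push. Stack: deb
  Read 'c': push. Stack: debc
  Read 'a': push. Stack: debca
  Read 'e': push. Stack: debcae
  Read 'b': push. Stack: debcaeb
  Read 'e': push. Stack: debcaebe
  Read 'b': push. Stack: debcaebeb
  Read 'e': push. Stack: debcaebebe
  Read 'a': push. Stack: debcaebebea
  Read 'b': push. Stack: debcaebebeab
Final stack: "debcaebebeab" (length 12)

12


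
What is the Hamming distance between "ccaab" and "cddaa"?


Comparing "ccaab" and "cddaa" position by position:
  Position 0: 'c' vs 'c' => same
  Position 1: 'c' vs 'd' => differ
  Position 2: 'a' vs 'd' => differ
  Position 3: 'a' vs 'a' => same
  Position 4: 'b' vs 'a' => differ
Total differences (Hamming distance): 3

3


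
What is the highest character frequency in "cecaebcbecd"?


Input: cecaebcbecd
Character counts:
  'a': 1
  'b': 2
  'c': 4
  'd': 1
  'e': 3
Maximum frequency: 4

4


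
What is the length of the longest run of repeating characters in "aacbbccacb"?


Input: "aacbbccacb"
Scanning for longest run:
  Position 1 ('a'): continues run of 'a', length=2
  Position 2 ('c'): new char, reset run to 1
  Position 3 ('b'): new char, reset run to 1
  Position 4 ('b'): continues run of 'b', length=2
  Position 5 ('c'): new char, reset run to 1
  Position 6 ('c'): continues run of 'c', length=2
  Position 7 ('a'): new char, reset run to 1
  Position 8 ('c'): new char, reset run to 1
  Position 9 ('b'): new char, reset run to 1
Longest run: 'a' with length 2

2


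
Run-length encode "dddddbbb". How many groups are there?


Input: dddddbbb
Scanning for consecutive runs:
  Group 1: 'd' x 5 (positions 0-4)
  Group 2: 'b' x 3 (positions 5-7)
Total groups: 2

2


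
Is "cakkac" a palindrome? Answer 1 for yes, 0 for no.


Input: cakkac
Reversed: cakkac
  Compare pos 0 ('c') with pos 5 ('c'): match
  Compare pos 1 ('a') with pos 4 ('a'): match
  Compare pos 2 ('k') with pos 3 ('k'): match
Result: palindrome

1


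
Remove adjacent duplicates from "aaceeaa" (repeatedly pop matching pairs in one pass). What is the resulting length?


Input: aaceeaa
Stack-based adjacent duplicate removal:
  Read 'a': push. Stack: a
  Read 'a': matches stack top 'a' => pop. Stack: (empty)
  Read 'c': push. Stack: c
  Read 'e': push. Stack: ce
  Read 'e': matches stack top 'e' => pop. Stack: c
  Read 'a': push. Stack: ca
  Read 'a': matches stack top 'a' => pop. Stack: c
Final stack: "c" (length 1)

1


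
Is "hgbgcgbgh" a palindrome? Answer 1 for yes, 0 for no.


Input: hgbgcgbgh
Reversed: hgbgcgbgh
  Compare pos 0 ('h') with pos 8 ('h'): match
  Compare pos 1 ('g') with pos 7 ('g'): match
  Compare pos 2 ('b') with pos 6 ('b'): match
  Compare pos 3 ('g') with pos 5 ('g'): match
Result: palindrome

1


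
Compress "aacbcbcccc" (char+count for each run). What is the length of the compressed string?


Input: aacbcbcccc
Runs:
  'a' x 2 => "a2"
  'c' x 1 => "c1"
  'b' x 1 => "b1"
  'c' x 1 => "c1"
  'b' x 1 => "b1"
  'c' x 4 => "c4"
Compressed: "a2c1b1c1b1c4"
Compressed length: 12

12


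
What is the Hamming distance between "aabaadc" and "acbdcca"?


Comparing "aabaadc" and "acbdcca" position by position:
  Position 0: 'a' vs 'a' => same
  Position 1: 'a' vs 'c' => differ
  Position 2: 'b' vs 'b' => same
  Position 3: 'a' vs 'd' => differ
  Position 4: 'a' vs 'c' => differ
  Position 5: 'd' vs 'c' => differ
  Position 6: 'c' vs 'a' => differ
Total differences (Hamming distance): 5

5


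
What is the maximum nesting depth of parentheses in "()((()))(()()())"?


Input: "()((()))(()()())"
Tracking depth:
  Position 0 '(': depth becomes 1
  Position 1 ')': depth becomes 0
  Position 2 '(': depth becomes 1
  Position 3 '(': depth becomes 2
  Position 4 '(': depth becomes 3
  Position 5 ')': depth becomes 2
  Position 6 ')': depth becomes 1
  Position 7 ')': depth becomes 0
  Position 8 '(': depth becomes 1
  Position 9 '(': depth becomes 2
  Position 10 ')': depth becomes 1
  Position 11 '(': depth becomes 2
  Position 12 ')': depth becomes 1
  Position 13 '(': depth becomes 2
  Position 14 ')': depth becomes 1
  Position 15 ')': depth becomes 0
Maximum depth reached: 3

3


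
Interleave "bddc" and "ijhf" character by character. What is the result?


Interleaving "bddc" and "ijhf":
  Position 0: 'b' from first, 'i' from second => "bi"
  Position 1: 'd' from first, 'j' from second => "dj"
  Position 2: 'd' from first, 'h' from second => "dh"
  Position 3: 'c' from first, 'f' from second => "cf"
Result: bidjdhcf

bidjdhcf


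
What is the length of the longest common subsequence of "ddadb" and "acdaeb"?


LCS of "ddadb" and "acdaeb"
DP table:
           a    c    d    a    e    b
      0    0    0    0    0    0    0
  d   0    0    0    1    1    1    1
  d   0    0    0    1    1    1    1
  a   0    1    1    1    2    2    2
  d   0    1    1    2    2    2    2
  b   0    1    1    2    2    2    3
LCS length = dp[5][6] = 3

3


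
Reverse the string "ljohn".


Input: ljohn
Reading characters right to left:
  Position 4: 'n'
  Position 3: 'h'
  Position 2: 'o'
  Position 1: 'j'
  Position 0: 'l'
Reversed: nhojl

nhojl


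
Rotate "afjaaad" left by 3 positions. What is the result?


Input: "afjaaad", rotate left by 3
First 3 characters: "afj"
Remaining characters: "aaad"
Concatenate remaining + first: "aaad" + "afj" = "aaadafj"

aaadafj


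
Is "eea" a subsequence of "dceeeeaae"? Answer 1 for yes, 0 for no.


Check if "eea" is a subsequence of "dceeeeaae"
Greedy scan:
  Position 0 ('d'): no match needed
  Position 1 ('c'): no match needed
  Position 2 ('e'): matches sub[0] = 'e'
  Position 3 ('e'): matches sub[1] = 'e'
  Position 4 ('e'): no match needed
  Position 5 ('e'): no match needed
  Position 6 ('a'): matches sub[2] = 'a'
  Position 7 ('a'): no match needed
  Position 8 ('e'): no match needed
All 3 characters matched => is a subsequence

1


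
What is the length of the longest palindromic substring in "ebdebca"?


Input: "ebdebca"
Checking substrings for palindromes:
  No multi-char palindromic substrings found
Longest palindromic substring: "e" with length 1

1


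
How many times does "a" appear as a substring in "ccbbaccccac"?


Searching for "a" in "ccbbaccccac"
Scanning each position:
  Position 0: "c" => no
  Position 1: "c" => no
  Position 2: "b" => no
  Position 3: "b" => no
  Position 4: "a" => MATCH
  Position 5: "c" => no
  Position 6: "c" => no
  Position 7: "c" => no
  Position 8: "c" => no
  Position 9: "a" => MATCH
  Position 10: "c" => no
Total occurrences: 2

2


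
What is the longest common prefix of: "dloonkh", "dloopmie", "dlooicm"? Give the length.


Words: dloonkh, dloopmie, dlooicm
  Position 0: all 'd' => match
  Position 1: all 'l' => match
  Position 2: all 'o' => match
  Position 3: all 'o' => match
  Position 4: ('n', 'p', 'i') => mismatch, stop
LCP = "dloo" (length 4)

4


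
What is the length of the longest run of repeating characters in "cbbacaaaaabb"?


Input: "cbbacaaaaabb"
Scanning for longest run:
  Position 1 ('b'): new char, reset run to 1
  Position 2 ('b'): continues run of 'b', length=2
  Position 3 ('a'): new char, reset run to 1
  Position 4 ('c'): new char, reset run to 1
  Position 5 ('a'): new char, reset run to 1
  Position 6 ('a'): continues run of 'a', length=2
  Position 7 ('a'): continues run of 'a', length=3
  Position 8 ('a'): continues run of 'a', length=4
  Position 9 ('a'): continues run of 'a', length=5
  Position 10 ('b'): new char, reset run to 1
  Position 11 ('b'): continues run of 'b', length=2
Longest run: 'a' with length 5

5


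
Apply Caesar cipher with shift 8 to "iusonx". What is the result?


Caesar cipher: shift "iusonx" by 8
  'i' (pos 8) + 8 = pos 16 = 'q'
  'u' (pos 20) + 8 = pos 2 = 'c'
  's' (pos 18) + 8 = pos 0 = 'a'
  'o' (pos 14) + 8 = pos 22 = 'w'
  'n' (pos 13) + 8 = pos 21 = 'v'
  'x' (pos 23) + 8 = pos 5 = 'f'
Result: qcawvf

qcawvf


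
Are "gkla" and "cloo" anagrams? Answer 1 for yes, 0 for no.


Strings: "gkla", "cloo"
Sorted first:  agkl
Sorted second: cloo
Differ at position 0: 'a' vs 'c' => not anagrams

0


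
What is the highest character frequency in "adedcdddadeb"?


Input: adedcdddadeb
Character counts:
  'a': 2
  'b': 1
  'c': 1
  'd': 6
  'e': 2
Maximum frequency: 6

6


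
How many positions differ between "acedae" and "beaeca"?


Comparing "acedae" and "beaeca" position by position:
  Position 0: 'a' vs 'b' => DIFFER
  Position 1: 'c' vs 'e' => DIFFER
  Position 2: 'e' vs 'a' => DIFFER
  Position 3: 'd' vs 'e' => DIFFER
  Position 4: 'a' vs 'c' => DIFFER
  Position 5: 'e' vs 'a' => DIFFER
Positions that differ: 6

6


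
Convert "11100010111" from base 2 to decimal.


Input: "11100010111" in base 2
Positional expansion:
  Digit '1' (value 1) x 2^10 = 1024
  Digit '1' (value 1) x 2^9 = 512
  Digit '1' (value 1) x 2^8 = 256
  Digit '0' (value 0) x 2^7 = 0
  Digit '0' (value 0) x 2^6 = 0
  Digit '0' (value 0) x 2^5 = 0
  Digit '1' (value 1) x 2^4 = 16
  Digit '0' (value 0) x 2^3 = 0
  Digit '1' (value 1) x 2^2 = 4
  Digit '1' (value 1) x 2^1 = 2
  Digit '1' (value 1) x 2^0 = 1
Sum = 1815

1815


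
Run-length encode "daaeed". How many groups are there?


Input: daaeed
Scanning for consecutive runs:
  Group 1: 'd' x 1 (positions 0-0)
  Group 2: 'a' x 2 (positions 1-2)
  Group 3: 'e' x 2 (positions 3-4)
  Group 4: 'd' x 1 (positions 5-5)
Total groups: 4

4


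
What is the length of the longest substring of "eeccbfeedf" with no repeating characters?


Input: "eeccbfeedf"
Sliding window (track last position of each char):
  Position 0 ('e'): window [0,0] length 1 -- new best
  Position 1 ('e'): repeat (last at 0), move window start to 1
  Position 1 ('e'): window [1,1] length 1
  Position 2 ('c'): window [1,2] length 2 -- new best
  Position 3 ('c'): repeat (last at 2), move window start to 3
  Position 3 ('c'): window [3,3] length 1
  Position 4 ('b'): window [3,4] length 2
  Position 5 ('f'): window [3,5] length 3 -- new best
  Position 6 ('e'): window [3,6] length 4 -- new best
  Position 7 ('e'): repeat (last at 6), move window start to 7
  Position 7 ('e'): window [7,7] length 1
  Position 8 ('d'): window [7,8] length 2
  Position 9 ('f'): window [7,9] length 3
Longest substring with no repeats: "cbfe" with length 4

4


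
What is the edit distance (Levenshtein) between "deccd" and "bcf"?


Computing edit distance: "deccd" -> "bcf"
DP table:
           b    c    f
      0    1    2    3
  d   1    1    2    3
  e   2    2    2    3
  c   3    3    2    3
  c   4    4    3    3
  d   5    5    4    4
Edit distance = dp[5][3] = 4

4


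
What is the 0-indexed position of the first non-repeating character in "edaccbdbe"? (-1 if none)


Input: edaccbdbe
Character frequencies:
  'a': 1
  'b': 2
  'c': 2
  'd': 2
  'e': 2
Scanning left to right for freq == 1:
  Position 0 ('e'): freq=2, skip
  Position 1 ('d'): freq=2, skip
  Position 2 ('a'): unique! => answer = 2

2


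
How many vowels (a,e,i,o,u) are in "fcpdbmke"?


Input: fcpdbmke
Checking each character:
  'f' at position 0: consonant
  'c' at position 1: consonant
  'p' at position 2: consonant
  'd' at position 3: consonant
  'b' at position 4: consonant
  'm' at position 5: consonant
  'k' at position 6: consonant
  'e' at position 7: vowel (running total: 1)
Total vowels: 1

1


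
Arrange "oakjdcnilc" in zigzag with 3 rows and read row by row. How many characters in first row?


Zigzag "oakjdcnilc" into 3 rows:
Placing characters:
  'o' => row 0
  'a' => row 1
  'k' => row 2
  'j' => row 1
  'd' => row 0
  'c' => row 1
  'n' => row 2
  'i' => row 1
  'l' => row 0
  'c' => row 1
Rows:
  Row 0: "odl"
  Row 1: "ajcic"
  Row 2: "kn"
First row length: 3

3


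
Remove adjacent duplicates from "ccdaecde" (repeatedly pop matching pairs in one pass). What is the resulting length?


Input: ccdaecde
Stack-based adjacent duplicate removal:
  Read 'c': push. Stack: c
  Read 'c': matches stack top 'c' => pop. Stack: (empty)
  Read 'd': push. Stack: d
  Read 'a': push. Stack: da
  Read 'e': push. Stack: dae
  Read 'c': push. Stack: daec
  Read 'd': push. Stack: daecd
  Read 'e': push. Stack: daecde
Final stack: "daecde" (length 6)

6


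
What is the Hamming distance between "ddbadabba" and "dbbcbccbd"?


Comparing "ddbadabba" and "dbbcbccbd" position by position:
  Position 0: 'd' vs 'd' => same
  Position 1: 'd' vs 'b' => differ
  Position 2: 'b' vs 'b' => same
  Position 3: 'a' vs 'c' => differ
  Position 4: 'd' vs 'b' => differ
  Position 5: 'a' vs 'c' => differ
  Position 6: 'b' vs 'c' => differ
  Position 7: 'b' vs 'b' => same
  Position 8: 'a' vs 'd' => differ
Total differences (Hamming distance): 6

6


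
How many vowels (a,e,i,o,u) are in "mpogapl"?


Input: mpogapl
Checking each character:
  'm' at position 0: consonant
  'p' at position 1: consonant
  'o' at position 2: vowel (running total: 1)
  'g' at position 3: consonant
  'a' at position 4: vowel (running total: 2)
  'p' at position 5: consonant
  'l' at position 6: consonant
Total vowels: 2

2


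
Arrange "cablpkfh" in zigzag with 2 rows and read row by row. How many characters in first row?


Zigzag "cablpkfh" into 2 rows:
Placing characters:
  'c' => row 0
  'a' => row 1
  'b' => row 0
  'l' => row 1
  'p' => row 0
  'k' => row 1
  'f' => row 0
  'h' => row 1
Rows:
  Row 0: "cbpf"
  Row 1: "alkh"
First row length: 4

4


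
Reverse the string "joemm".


Input: joemm
Reading characters right to left:
  Position 4: 'm'
  Position 3: 'm'
  Position 2: 'e'
  Position 1: 'o'
  Position 0: 'j'
Reversed: mmeoj

mmeoj


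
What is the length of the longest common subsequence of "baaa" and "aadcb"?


LCS of "baaa" and "aadcb"
DP table:
           a    a    d    c    b
      0    0    0    0    0    0
  b   0    0    0    0    0    1
  a   0    1    1    1    1    1
  a   0    1    2    2    2    2
  a   0    1    2    2    2    2
LCS length = dp[4][5] = 2

2


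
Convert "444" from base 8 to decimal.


Input: "444" in base 8
Positional expansion:
  Digit '4' (value 4) x 8^2 = 256
  Digit '4' (value 4) x 8^1 = 32
  Digit '4' (value 4) x 8^0 = 4
Sum = 292

292


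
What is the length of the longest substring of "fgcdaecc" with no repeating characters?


Input: "fgcdaecc"
Sliding window (track last position of each char):
  Position 0 ('f'): window [0,0] length 1 -- new best
  Position 1 ('g'): window [0,1] length 2 -- new best
  Position 2 ('c'): window [0,2] length 3 -- new best
  Position 3 ('d'): window [0,3] length 4 -- new best
  Position 4 ('a'): window [0,4] length 5 -- new best
  Position 5 ('e'): window [0,5] length 6 -- new best
  Position 6 ('c'): repeat (last at 2), move window start to 3
  Position 6 ('c'): window [3,6] length 4
  Position 7 ('c'): repeat (last at 6), move window start to 7
  Position 7 ('c'): window [7,7] length 1
Longest substring with no repeats: "fgcdae" with length 6

6


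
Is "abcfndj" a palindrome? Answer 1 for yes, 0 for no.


Input: abcfndj
Reversed: jdnfcba
  Compare pos 0 ('a') with pos 6 ('j'): MISMATCH
  Compare pos 1 ('b') with pos 5 ('d'): MISMATCH
  Compare pos 2 ('c') with pos 4 ('n'): MISMATCH
Result: not a palindrome

0


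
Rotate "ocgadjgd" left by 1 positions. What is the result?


Input: "ocgadjgd", rotate left by 1
First 1 characters: "o"
Remaining characters: "cgadjgd"
Concatenate remaining + first: "cgadjgd" + "o" = "cgadjgdo"

cgadjgdo


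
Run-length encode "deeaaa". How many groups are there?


Input: deeaaa
Scanning for consecutive runs:
  Group 1: 'd' x 1 (positions 0-0)
  Group 2: 'e' x 2 (positions 1-2)
  Group 3: 'a' x 3 (positions 3-5)
Total groups: 3

3


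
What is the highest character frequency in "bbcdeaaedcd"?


Input: bbcdeaaedcd
Character counts:
  'a': 2
  'b': 2
  'c': 2
  'd': 3
  'e': 2
Maximum frequency: 3

3


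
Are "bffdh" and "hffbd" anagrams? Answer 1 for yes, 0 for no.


Strings: "bffdh", "hffbd"
Sorted first:  bdffh
Sorted second: bdffh
Sorted forms match => anagrams

1


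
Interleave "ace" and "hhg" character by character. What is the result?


Interleaving "ace" and "hhg":
  Position 0: 'a' from first, 'h' from second => "ah"
  Position 1: 'c' from first, 'h' from second => "ch"
  Position 2: 'e' from first, 'g' from second => "eg"
Result: ahcheg

ahcheg


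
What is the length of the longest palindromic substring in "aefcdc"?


Input: "aefcdc"
Checking substrings for palindromes:
  [3:6] "cdc" (len 3) => palindrome
Longest palindromic substring: "cdc" with length 3

3


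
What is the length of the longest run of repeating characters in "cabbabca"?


Input: "cabbabca"
Scanning for longest run:
  Position 1 ('a'): new char, reset run to 1
  Position 2 ('b'): new char, reset run to 1
  Position 3 ('b'): continues run of 'b', length=2
  Position 4 ('a'): new char, reset run to 1
  Position 5 ('b'): new char, reset run to 1
  Position 6 ('c'): new char, reset run to 1
  Position 7 ('a'): new char, reset run to 1
Longest run: 'b' with length 2

2


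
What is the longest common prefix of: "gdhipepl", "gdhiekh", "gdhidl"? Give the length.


Words: gdhipepl, gdhiekh, gdhidl
  Position 0: all 'g' => match
  Position 1: all 'd' => match
  Position 2: all 'h' => match
  Position 3: all 'i' => match
  Position 4: ('p', 'e', 'd') => mismatch, stop
LCP = "gdhi" (length 4)

4


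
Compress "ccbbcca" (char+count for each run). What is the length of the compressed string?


Input: ccbbcca
Runs:
  'c' x 2 => "c2"
  'b' x 2 => "b2"
  'c' x 2 => "c2"
  'a' x 1 => "a1"
Compressed: "c2b2c2a1"
Compressed length: 8

8


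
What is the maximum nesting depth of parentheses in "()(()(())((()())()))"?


Input: "()(()(())((()())()))"
Tracking depth:
  Position 0 '(': depth becomes 1
  Position 1 ')': depth becomes 0
  Position 2 '(': depth becomes 1
  Position 3 '(': depth becomes 2
  Position 4 ')': depth becomes 1
  Position 5 '(': depth becomes 2
  Position 6 '(': depth becomes 3
  Position 7 ')': depth becomes 2
  Position 8 ')': depth becomes 1
  Position 9 '(': depth becomes 2
  Position 10 '(': depth becomes 3
  Position 11 '(': depth becomes 4
  Position 12 ')': depth becomes 3
  Position 13 '(': depth becomes 4
  Position 14 ')': depth becomes 3
  Position 15 ')': depth becomes 2
  Position 16 '(': depth becomes 3
  Position 17 ')': depth becomes 2
  Position 18 ')': depth becomes 1
  Position 19 ')': depth becomes 0
Maximum depth reached: 4

4


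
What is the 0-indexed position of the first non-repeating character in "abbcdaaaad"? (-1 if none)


Input: abbcdaaaad
Character frequencies:
  'a': 5
  'b': 2
  'c': 1
  'd': 2
Scanning left to right for freq == 1:
  Position 0 ('a'): freq=5, skip
  Position 1 ('b'): freq=2, skip
  Position 2 ('b'): freq=2, skip
  Position 3 ('c'): unique! => answer = 3

3


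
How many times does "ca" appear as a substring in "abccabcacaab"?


Searching for "ca" in "abccabcacaab"
Scanning each position:
  Position 0: "ab" => no
  Position 1: "bc" => no
  Position 2: "cc" => no
  Position 3: "ca" => MATCH
  Position 4: "ab" => no
  Position 5: "bc" => no
  Position 6: "ca" => MATCH
  Position 7: "ac" => no
  Position 8: "ca" => MATCH
  Position 9: "aa" => no
  Position 10: "ab" => no
Total occurrences: 3

3


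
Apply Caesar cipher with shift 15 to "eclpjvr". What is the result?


Caesar cipher: shift "eclpjvr" by 15
  'e' (pos 4) + 15 = pos 19 = 't'
  'c' (pos 2) + 15 = pos 17 = 'r'
  'l' (pos 11) + 15 = pos 0 = 'a'
  'p' (pos 15) + 15 = pos 4 = 'e'
  'j' (pos 9) + 15 = pos 24 = 'y'
  'v' (pos 21) + 15 = pos 10 = 'k'
  'r' (pos 17) + 15 = pos 6 = 'g'
Result: traeykg

traeykg


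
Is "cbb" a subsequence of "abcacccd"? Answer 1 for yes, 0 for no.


Check if "cbb" is a subsequence of "abcacccd"
Greedy scan:
  Position 0 ('a'): no match needed
  Position 1 ('b'): no match needed
  Position 2 ('c'): matches sub[0] = 'c'
  Position 3 ('a'): no match needed
  Position 4 ('c'): no match needed
  Position 5 ('c'): no match needed
  Position 6 ('c'): no match needed
  Position 7 ('d'): no match needed
Only matched 1/3 characters => not a subsequence

0


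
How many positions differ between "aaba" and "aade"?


Comparing "aaba" and "aade" position by position:
  Position 0: 'a' vs 'a' => same
  Position 1: 'a' vs 'a' => same
  Position 2: 'b' vs 'd' => DIFFER
  Position 3: 'a' vs 'e' => DIFFER
Positions that differ: 2

2


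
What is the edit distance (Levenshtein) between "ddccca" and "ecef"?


Computing edit distance: "ddccca" -> "ecef"
DP table:
           e    c    e    f
      0    1    2    3    4
  d   1    1    2    3    4
  d   2    2    2    3    4
  c   3    3    2    3    4
  c   4    4    3    3    4
  c   5    5    4    4    4
  a   6    6    5    5    5
Edit distance = dp[6][4] = 5

5


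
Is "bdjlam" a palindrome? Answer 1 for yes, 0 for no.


Input: bdjlam
Reversed: maljdb
  Compare pos 0 ('b') with pos 5 ('m'): MISMATCH
  Compare pos 1 ('d') with pos 4 ('a'): MISMATCH
  Compare pos 2 ('j') with pos 3 ('l'): MISMATCH
Result: not a palindrome

0


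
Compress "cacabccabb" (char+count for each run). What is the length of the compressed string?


Input: cacabccabb
Runs:
  'c' x 1 => "c1"
  'a' x 1 => "a1"
  'c' x 1 => "c1"
  'a' x 1 => "a1"
  'b' x 1 => "b1"
  'c' x 2 => "c2"
  'a' x 1 => "a1"
  'b' x 2 => "b2"
Compressed: "c1a1c1a1b1c2a1b2"
Compressed length: 16

16


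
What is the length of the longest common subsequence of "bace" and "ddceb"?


LCS of "bace" and "ddceb"
DP table:
           d    d    c    e    b
      0    0    0    0    0    0
  b   0    0    0    0    0    1
  a   0    0    0    0    0    1
  c   0    0    0    1    1    1
  e   0    0    0    1    2    2
LCS length = dp[4][5] = 2

2


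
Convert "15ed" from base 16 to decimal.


Input: "15ed" in base 16
Positional expansion:
  Digit '1' (value 1) x 16^3 = 4096
  Digit '5' (value 5) x 16^2 = 1280
  Digit 'e' (value 14) x 16^1 = 224
  Digit 'd' (value 13) x 16^0 = 13
Sum = 5613

5613


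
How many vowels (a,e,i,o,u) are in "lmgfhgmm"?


Input: lmgfhgmm
Checking each character:
  'l' at position 0: consonant
  'm' at position 1: consonant
  'g' at position 2: consonant
  'f' at position 3: consonant
  'h' at position 4: consonant
  'g' at position 5: consonant
  'm' at position 6: consonant
  'm' at position 7: consonant
Total vowels: 0

0


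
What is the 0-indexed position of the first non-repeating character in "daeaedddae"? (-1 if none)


Input: daeaedddae
Character frequencies:
  'a': 3
  'd': 4
  'e': 3
Scanning left to right for freq == 1:
  Position 0 ('d'): freq=4, skip
  Position 1 ('a'): freq=3, skip
  Position 2 ('e'): freq=3, skip
  Position 3 ('a'): freq=3, skip
  Position 4 ('e'): freq=3, skip
  Position 5 ('d'): freq=4, skip
  Position 6 ('d'): freq=4, skip
  Position 7 ('d'): freq=4, skip
  Position 8 ('a'): freq=3, skip
  Position 9 ('e'): freq=3, skip
  No unique character found => answer = -1

-1


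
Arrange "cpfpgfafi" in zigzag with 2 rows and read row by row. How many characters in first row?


Zigzag "cpfpgfafi" into 2 rows:
Placing characters:
  'c' => row 0
  'p' => row 1
  'f' => row 0
  'p' => row 1
  'g' => row 0
  'f' => row 1
  'a' => row 0
  'f' => row 1
  'i' => row 0
Rows:
  Row 0: "cfgai"
  Row 1: "ppff"
First row length: 5

5


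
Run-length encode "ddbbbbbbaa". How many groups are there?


Input: ddbbbbbbaa
Scanning for consecutive runs:
  Group 1: 'd' x 2 (positions 0-1)
  Group 2: 'b' x 6 (positions 2-7)
  Group 3: 'a' x 2 (positions 8-9)
Total groups: 3

3


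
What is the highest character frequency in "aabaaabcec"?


Input: aabaaabcec
Character counts:
  'a': 5
  'b': 2
  'c': 2
  'e': 1
Maximum frequency: 5

5


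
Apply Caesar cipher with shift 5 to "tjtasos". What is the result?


Caesar cipher: shift "tjtasos" by 5
  't' (pos 19) + 5 = pos 24 = 'y'
  'j' (pos 9) + 5 = pos 14 = 'o'
  't' (pos 19) + 5 = pos 24 = 'y'
  'a' (pos 0) + 5 = pos 5 = 'f'
  's' (pos 18) + 5 = pos 23 = 'x'
  'o' (pos 14) + 5 = pos 19 = 't'
  's' (pos 18) + 5 = pos 23 = 'x'
Result: yoyfxtx

yoyfxtx


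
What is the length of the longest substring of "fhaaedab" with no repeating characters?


Input: "fhaaedab"
Sliding window (track last position of each char):
  Position 0 ('f'): window [0,0] length 1 -- new best
  Position 1 ('h'): window [0,1] length 2 -- new best
  Position 2 ('a'): window [0,2] length 3 -- new best
  Position 3 ('a'): repeat (last at 2), move window start to 3
  Position 3 ('a'): window [3,3] length 1
  Position 4 ('e'): window [3,4] length 2
  Position 5 ('d'): window [3,5] length 3
  Position 6 ('a'): repeat (last at 3), move window start to 4
  Position 6 ('a'): window [4,6] length 3
  Position 7 ('b'): window [4,7] length 4 -- new best
Longest substring with no repeats: "edab" with length 4

4


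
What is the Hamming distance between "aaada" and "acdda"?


Comparing "aaada" and "acdda" position by position:
  Position 0: 'a' vs 'a' => same
  Position 1: 'a' vs 'c' => differ
  Position 2: 'a' vs 'd' => differ
  Position 3: 'd' vs 'd' => same
  Position 4: 'a' vs 'a' => same
Total differences (Hamming distance): 2

2


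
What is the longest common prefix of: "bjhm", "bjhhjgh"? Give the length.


Words: bjhm, bjhhjgh
  Position 0: all 'b' => match
  Position 1: all 'j' => match
  Position 2: all 'h' => match
  Position 3: ('m', 'h') => mismatch, stop
LCP = "bjh" (length 3)

3


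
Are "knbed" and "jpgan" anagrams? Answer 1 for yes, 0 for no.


Strings: "knbed", "jpgan"
Sorted first:  bdekn
Sorted second: agjnp
Differ at position 0: 'b' vs 'a' => not anagrams

0


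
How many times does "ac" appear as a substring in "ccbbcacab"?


Searching for "ac" in "ccbbcacab"
Scanning each position:
  Position 0: "cc" => no
  Position 1: "cb" => no
  Position 2: "bb" => no
  Position 3: "bc" => no
  Position 4: "ca" => no
  Position 5: "ac" => MATCH
  Position 6: "ca" => no
  Position 7: "ab" => no
Total occurrences: 1

1


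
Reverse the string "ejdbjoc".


Input: ejdbjoc
Reading characters right to left:
  Position 6: 'c'
  Position 5: 'o'
  Position 4: 'j'
  Position 3: 'b'
  Position 2: 'd'
  Position 1: 'j'
  Position 0: 'e'
Reversed: cojbdje

cojbdje


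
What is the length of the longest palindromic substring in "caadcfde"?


Input: "caadcfde"
Checking substrings for palindromes:
  [1:3] "aa" (len 2) => palindrome
Longest palindromic substring: "aa" with length 2

2


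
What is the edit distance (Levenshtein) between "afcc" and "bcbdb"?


Computing edit distance: "afcc" -> "bcbdb"
DP table:
           b    c    b    d    b
      0    1    2    3    4    5
  a   1    1    2    3    4    5
  f   2    2    2    3    4    5
  c   3    3    2    3    4    5
  c   4    4    3    3    4    5
Edit distance = dp[4][5] = 5

5


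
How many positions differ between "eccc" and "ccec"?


Comparing "eccc" and "ccec" position by position:
  Position 0: 'e' vs 'c' => DIFFER
  Position 1: 'c' vs 'c' => same
  Position 2: 'c' vs 'e' => DIFFER
  Position 3: 'c' vs 'c' => same
Positions that differ: 2

2


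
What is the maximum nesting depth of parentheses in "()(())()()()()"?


Input: "()(())()()()()"
Tracking depth:
  Position 0 '(': depth becomes 1
  Position 1 ')': depth becomes 0
  Position 2 '(': depth becomes 1
  Position 3 '(': depth becomes 2
  Position 4 ')': depth becomes 1
  Position 5 ')': depth becomes 0
  Position 6 '(': depth becomes 1
  Position 7 ')': depth becomes 0
  Position 8 '(': depth becomes 1
  Position 9 ')': depth becomes 0
  Position 10 '(': depth becomes 1
  Position 11 ')': depth becomes 0
  Position 12 '(': depth becomes 1
  Position 13 ')': depth becomes 0
Maximum depth reached: 2

2


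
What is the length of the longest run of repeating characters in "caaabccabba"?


Input: "caaabccabba"
Scanning for longest run:
  Position 1 ('a'): new char, reset run to 1
  Position 2 ('a'): continues run of 'a', length=2
  Position 3 ('a'): continues run of 'a', length=3
  Position 4 ('b'): new char, reset run to 1
  Position 5 ('c'): new char, reset run to 1
  Position 6 ('c'): continues run of 'c', length=2
  Position 7 ('a'): new char, reset run to 1
  Position 8 ('b'): new char, reset run to 1
  Position 9 ('b'): continues run of 'b', length=2
  Position 10 ('a'): new char, reset run to 1
Longest run: 'a' with length 3

3


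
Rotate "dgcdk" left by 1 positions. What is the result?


Input: "dgcdk", rotate left by 1
First 1 characters: "d"
Remaining characters: "gcdk"
Concatenate remaining + first: "gcdk" + "d" = "gcdkd"

gcdkd


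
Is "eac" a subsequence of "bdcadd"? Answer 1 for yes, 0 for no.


Check if "eac" is a subsequence of "bdcadd"
Greedy scan:
  Position 0 ('b'): no match needed
  Position 1 ('d'): no match needed
  Position 2 ('c'): no match needed
  Position 3 ('a'): no match needed
  Position 4 ('d'): no match needed
  Position 5 ('d'): no match needed
Only matched 0/3 characters => not a subsequence

0


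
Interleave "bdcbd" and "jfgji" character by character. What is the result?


Interleaving "bdcbd" and "jfgji":
  Position 0: 'b' from first, 'j' from second => "bj"
  Position 1: 'd' from first, 'f' from second => "df"
  Position 2: 'c' from first, 'g' from second => "cg"
  Position 3: 'b' from first, 'j' from second => "bj"
  Position 4: 'd' from first, 'i' from second => "di"
Result: bjdfcgbjdi

bjdfcgbjdi


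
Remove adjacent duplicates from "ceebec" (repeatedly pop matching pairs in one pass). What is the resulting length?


Input: ceebec
Stack-based adjacent duplicate removal:
  Read 'c': push. Stack: c
  Read 'e': push. Stack: ce
  Read 'e': matches stack top 'e' => pop. Stack: c
  Read 'b': push. Stack: cb
  Read 'e': push. Stack: cbe
  Read 'c': push. Stack: cbec
Final stack: "cbec" (length 4)

4


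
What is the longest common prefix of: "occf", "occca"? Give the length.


Words: occf, occca
  Position 0: all 'o' => match
  Position 1: all 'c' => match
  Position 2: all 'c' => match
  Position 3: ('f', 'c') => mismatch, stop
LCP = "occ" (length 3)

3


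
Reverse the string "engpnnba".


Input: engpnnba
Reading characters right to left:
  Position 7: 'a'
  Position 6: 'b'
  Position 5: 'n'
  Position 4: 'n'
  Position 3: 'p'
  Position 2: 'g'
  Position 1: 'n'
  Position 0: 'e'
Reversed: abnnpgne

abnnpgne


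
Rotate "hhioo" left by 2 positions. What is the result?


Input: "hhioo", rotate left by 2
First 2 characters: "hh"
Remaining characters: "ioo"
Concatenate remaining + first: "ioo" + "hh" = "ioohh"

ioohh


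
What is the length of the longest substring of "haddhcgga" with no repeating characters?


Input: "haddhcgga"
Sliding window (track last position of each char):
  Position 0 ('h'): window [0,0] length 1 -- new best
  Position 1 ('a'): window [0,1] length 2 -- new best
  Position 2 ('d'): window [0,2] length 3 -- new best
  Position 3 ('d'): repeat (last at 2), move window start to 3
  Position 3 ('d'): window [3,3] length 1
  Position 4 ('h'): window [3,4] length 2
  Position 5 ('c'): window [3,5] length 3
  Position 6 ('g'): window [3,6] length 4 -- new best
  Position 7 ('g'): repeat (last at 6), move window start to 7
  Position 7 ('g'): window [7,7] length 1
  Position 8 ('a'): window [7,8] length 2
Longest substring with no repeats: "dhcg" with length 4

4


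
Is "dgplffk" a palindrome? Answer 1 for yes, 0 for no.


Input: dgplffk
Reversed: kfflpgd
  Compare pos 0 ('d') with pos 6 ('k'): MISMATCH
  Compare pos 1 ('g') with pos 5 ('f'): MISMATCH
  Compare pos 2 ('p') with pos 4 ('f'): MISMATCH
Result: not a palindrome

0


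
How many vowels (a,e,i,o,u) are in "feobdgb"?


Input: feobdgb
Checking each character:
  'f' at position 0: consonant
  'e' at position 1: vowel (running total: 1)
  'o' at position 2: vowel (running total: 2)
  'b' at position 3: consonant
  'd' at position 4: consonant
  'g' at position 5: consonant
  'b' at position 6: consonant
Total vowels: 2

2


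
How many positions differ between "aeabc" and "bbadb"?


Comparing "aeabc" and "bbadb" position by position:
  Position 0: 'a' vs 'b' => DIFFER
  Position 1: 'e' vs 'b' => DIFFER
  Position 2: 'a' vs 'a' => same
  Position 3: 'b' vs 'd' => DIFFER
  Position 4: 'c' vs 'b' => DIFFER
Positions that differ: 4

4


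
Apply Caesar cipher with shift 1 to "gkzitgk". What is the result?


Caesar cipher: shift "gkzitgk" by 1
  'g' (pos 6) + 1 = pos 7 = 'h'
  'k' (pos 10) + 1 = pos 11 = 'l'
  'z' (pos 25) + 1 = pos 0 = 'a'
  'i' (pos 8) + 1 = pos 9 = 'j'
  't' (pos 19) + 1 = pos 20 = 'u'
  'g' (pos 6) + 1 = pos 7 = 'h'
  'k' (pos 10) + 1 = pos 11 = 'l'
Result: hlajuhl

hlajuhl
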